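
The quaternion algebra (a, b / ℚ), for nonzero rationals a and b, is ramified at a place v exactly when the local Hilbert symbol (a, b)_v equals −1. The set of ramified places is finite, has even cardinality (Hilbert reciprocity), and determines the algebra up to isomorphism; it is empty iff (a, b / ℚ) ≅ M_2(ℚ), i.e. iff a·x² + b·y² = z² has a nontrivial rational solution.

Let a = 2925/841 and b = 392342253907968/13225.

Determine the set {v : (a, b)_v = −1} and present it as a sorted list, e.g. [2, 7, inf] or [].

[13, 41]

Mod squares: a ≡ 13, b ≡ 1763. Check v ∈ {∞, 2, 3, 5, 7, 13, 23, 29, 41, 43}.
v=29: a=29^-2·(≡25), b=29^0·(≡23) mod 29; (25|29)=+1, (23|29)=+1; (−1)^{-2·0·14}·(+1)^0·(+1)^-2 = +1.
v=23: a=23^0·(≡18), b=23^-2·(≡21) mod 23; (18|23)=+1, (21|23)=-1; (−1)^{0·-2·11}·(+1)^-2·(-1)^0 = +1.
v=43: a=43^0·(≡9), b=43^1·(≡4) mod 43; (9|43)=+1, (4|43)=+1; (−1)^{0·1·21}·(+1)^1·(+1)^0 = +1.
v=13: a=13^1·(≡12), b=13^2·(≡11) mod 13; (12|13)=+1, (11|13)=-1; (−1)^{1·2·6}·(+1)^2·(-1)^1 = -1.
v=41: a=41^0·(≡28), b=41^1·(≡36) mod 41; (28|41)=-1, (36|41)=+1; (−1)^{0·1·20}·(-1)^1·(+1)^0 = -1.
v=∞: 13 > 0 and 1763 > 0  ⇒  (a,b)_∞ = +1.
v=5: a=5^2·(≡2), b=5^-2·(≡2) mod 5; (2|5)=-1, (2|5)=-1; (−1)^{2·-2·2}·(-1)^-2·(-1)^2 = +1.
v=3: a=3^2·(≡1), b=3^8·(≡2) mod 3; (1|3)=+1, (2|3)=-1; (−1)^{2·8·1}·(+1)^8·(-1)^2 = +1.
v=7: a=7^0·(≡6), b=7^2·(≡6) mod 7; (6|7)=-1, (6|7)=-1; (−1)^{0·2·3}·(-1)^2·(-1)^0 = +1.
v=2: v_2(a)=0, v_2(b)=12; units ≡ 5, 3 (mod 8); ε·ε+αω+βω = 0·1+0·1+12·1 ≡ 0  ⇒  (a,b)_2 = +1.
|Ram(13, 1763)| = 2, even; anisotropic at {13, 41}.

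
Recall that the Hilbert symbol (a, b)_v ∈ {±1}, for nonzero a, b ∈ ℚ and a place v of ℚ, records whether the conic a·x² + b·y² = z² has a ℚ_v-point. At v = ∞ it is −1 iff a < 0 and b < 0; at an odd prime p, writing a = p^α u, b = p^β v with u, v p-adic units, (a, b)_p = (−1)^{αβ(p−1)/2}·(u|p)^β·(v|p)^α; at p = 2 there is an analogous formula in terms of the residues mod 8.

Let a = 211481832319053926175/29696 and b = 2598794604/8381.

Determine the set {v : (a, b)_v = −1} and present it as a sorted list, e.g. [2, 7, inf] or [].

(a, b) ≡ (698523, 18879) mod (ℚ^×)²; places V = {2, 3, 5, 7, 13, 17, 29, 31, 37, ∞}.
(a,b)_7: α=1, u≡4; β=1, v≡2 (mod 7); (4|7)=+1, (2|7)=+1; sign (−1)^1·+1^1·+1^1 = -1.
(a,b)_29: α=-1, u≡18; β=-1, v≡28 (mod 29); (18|29)=-1, (28|29)=+1; sign (−1)^0·-1^-1·+1^-1 = -1.
(a,b)_3: α=9, u≡2; β=7, v≡2 (mod 3); (2|3)=-1, (2|3)=-1; sign (−1)^1·-1^7·-1^9 = -1.
(a,b)_∞: sgn(698523)=+, sgn(18879)=+, so +1.
(a,b)_17: α=0, u≡10; β=-2, v≡4 (mod 17); (10|17)=-1, (4|17)=+1; sign (−1)^0·-1^-2·+1^0 = +1.
(a,b)_2: α=-10, β=2; u≡3, v≡7 (mod 8); ε(u)ε(v)=1·1, αω(v)=-10·0, βω(u)=2·1; sum ≡ 1  ⇒  -1.
(a,b)_13: α=4, u≡7; β=0, v≡9 (mod 13); (7|13)=-1, (9|13)=+1; sign (−1)^0·-1^0·+1^4 = +1.
(a,b)_31: α=1, u≡23; β=1, v≡5 (mod 31); (23|31)=-1, (5|31)=+1; sign (−1)^1·-1^1·+1^1 = +1.
(a,b)_37: α=5, u≡25; β=2, v≡25 (mod 37); (25|37)=+1, (25|37)=+1; sign (−1)^0·+1^2·+1^5 = +1.
(a,b)_5: α=2, u≡2; β=0, v≡4 (mod 5); (2|5)=-1, (4|5)=+1; sign (−1)^0·-1^0·+1^2 = +1.
|Ram(698523, 18879)| = 4, even; anisotropic at {2, 3, 7, 29}.

[2, 3, 7, 29]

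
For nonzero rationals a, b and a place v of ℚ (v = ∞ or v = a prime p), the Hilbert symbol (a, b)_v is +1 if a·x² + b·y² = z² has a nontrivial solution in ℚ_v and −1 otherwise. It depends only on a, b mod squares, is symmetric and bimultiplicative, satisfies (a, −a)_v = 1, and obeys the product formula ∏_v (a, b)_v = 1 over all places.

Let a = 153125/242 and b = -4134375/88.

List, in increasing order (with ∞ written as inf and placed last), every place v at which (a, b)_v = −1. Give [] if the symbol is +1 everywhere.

[5, 11]

Mod squares: a ≡ 10, b ≡ -330. Check v ∈ {∞, 2, 3, 5, 7, 11}.
v=5: a=5^5·(≡2), b=5^5·(≡4) mod 5; (2|5)=-1, (4|5)=+1; (−1)^{5·5·2}·(-1)^5·(+1)^5 = -1.
v=11: a=11^-2·(≡8), b=11^-1·(≡1) mod 11; (8|11)=-1, (1|11)=+1; (−1)^{-2·-1·5}·(-1)^-1·(+1)^-2 = -1.
v=7: a=7^2·(≡6), b=7^2·(≡6) mod 7; (6|7)=-1, (6|7)=-1; (−1)^{2·2·3}·(-1)^2·(-1)^2 = +1.
v=∞: 10 > 0 and -330 < 0  ⇒  (a,b)_∞ = +1.
v=3: a=3^0·(≡1), b=3^3·(≡1) mod 3; (1|3)=+1, (1|3)=+1; (−1)^{0·3·1}·(+1)^3·(+1)^0 = +1.
v=2: v_2(a)=-1, v_2(b)=-3; units ≡ 5, 3 (mod 8); ε·ε+αω+βω = 0·1+-1·1+-3·1 ≡ 0  ⇒  (a,b)_2 = +1.
|Ram(10, -330)| = 2, even; anisotropic at {5, 11}.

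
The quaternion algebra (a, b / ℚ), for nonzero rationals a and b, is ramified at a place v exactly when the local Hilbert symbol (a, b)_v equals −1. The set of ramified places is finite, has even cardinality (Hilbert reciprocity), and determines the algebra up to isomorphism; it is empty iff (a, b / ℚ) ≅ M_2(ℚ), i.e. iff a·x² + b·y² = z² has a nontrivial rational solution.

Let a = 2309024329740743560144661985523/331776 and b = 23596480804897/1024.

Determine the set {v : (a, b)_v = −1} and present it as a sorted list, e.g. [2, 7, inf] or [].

[11, 23]

Mod squares: a ≡ 4147, b ≡ 96577. Check v ∈ {∞, 2, 3, 7, 11, 13, 17, 19, 23, 29}.
v=7: a=7^8·(≡5), b=7^4·(≡5) mod 7; (5|7)=-1, (5|7)=-1; (−1)^{8·4·3}·(-1)^4·(-1)^8 = +1.
v=29: a=29^5·(≡12), b=29^2·(≡25) mod 29; (12|29)=-1, (25|29)=+1; (−1)^{5·2·14}·(-1)^2·(+1)^5 = +1.
v=13: a=13^3·(≡6), b=13^1·(≡2) mod 13; (6|13)=-1, (2|13)=-1; (−1)^{3·1·6}·(-1)^1·(-1)^3 = +1.
v=23: a=23^2·(≡14), b=23^1·(≡13) mod 23; (14|23)=-1, (13|23)=+1; (−1)^{2·1·11}·(-1)^1·(+1)^2 = -1.
v=11: a=11^5·(≡5), b=11^2·(≡10) mod 11; (5|11)=+1, (10|11)=-1; (−1)^{5·2·5}·(+1)^2·(-1)^5 = -1.
v=2: v_2(a)=-12, v_2(b)=-10; units ≡ 3, 1 (mod 8); ε·ε+αω+βω = 1·0+-12·0+-10·1 ≡ 0  ⇒  (a,b)_2 = +1.
v=∞: 4147 > 0 and 96577 > 0  ⇒  (a,b)_∞ = +1.
v=17: a=17^2·(≡15), b=17^1·(≡14) mod 17; (15|17)=+1, (14|17)=-1; (−1)^{2·1·8}·(+1)^1·(-1)^2 = +1.
v=19: a=19^2·(≡7), b=19^1·(≡10) mod 19; (7|19)=+1, (10|19)=-1; (−1)^{2·1·9}·(+1)^1·(-1)^2 = +1.
v=3: a=3^-4·(≡1), b=3^0·(≡1) mod 3; (1|3)=+1, (1|3)=+1; (−1)^{-4·0·1}·(+1)^0·(+1)^-4 = +1.
(4147, 96577 / ℚ) ramifies at {11, 23}: a division algebra.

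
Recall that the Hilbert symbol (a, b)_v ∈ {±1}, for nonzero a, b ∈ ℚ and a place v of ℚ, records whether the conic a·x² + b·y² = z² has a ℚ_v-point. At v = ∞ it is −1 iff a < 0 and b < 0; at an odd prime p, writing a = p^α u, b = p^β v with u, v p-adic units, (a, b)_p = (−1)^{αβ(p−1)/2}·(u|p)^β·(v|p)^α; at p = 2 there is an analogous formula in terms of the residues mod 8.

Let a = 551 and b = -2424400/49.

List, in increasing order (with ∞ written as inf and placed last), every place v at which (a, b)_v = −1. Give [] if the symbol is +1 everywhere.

[2, 29]

Mod squares: a ≡ 551, b ≡ -6061. Check v ∈ {∞, 2, 5, 7, 11, 19, 29}.
v=2: v_2(a)=0, v_2(b)=4; units ≡ 7, 3 (mod 8); ε·ε+αω+βω = 1·1+0·1+4·0 ≡ 1  ⇒  (a,b)_2 = -1.
v=∞: 551 > 0 and -6061 < 0  ⇒  (a,b)_∞ = +1.
v=11: a=11^0·(≡1), b=11^1·(≡8) mod 11; (1|11)=+1, (8|11)=-1; (−1)^{0·1·5}·(+1)^1·(-1)^0 = +1.
v=19: a=19^1·(≡10), b=19^1·(≡9) mod 19; (10|19)=-1, (9|19)=+1; (−1)^{1·1·9}·(-1)^1·(+1)^1 = +1.
v=7: a=7^0·(≡5), b=7^-2·(≡1) mod 7; (5|7)=-1, (1|7)=+1; (−1)^{0·-2·3}·(-1)^-2·(+1)^0 = +1.
v=29: a=29^1·(≡19), b=29^1·(≡25) mod 29; (19|29)=-1, (25|29)=+1; (−1)^{1·1·14}·(-1)^1·(+1)^1 = -1.
v=5: a=5^0·(≡1), b=5^2·(≡1) mod 5; (1|5)=+1, (1|5)=+1; (−1)^{0·2·2}·(+1)^2·(+1)^0 = +1.
Ram(551, -6061) = {2, 29}; no ℚ_2-point on the conic.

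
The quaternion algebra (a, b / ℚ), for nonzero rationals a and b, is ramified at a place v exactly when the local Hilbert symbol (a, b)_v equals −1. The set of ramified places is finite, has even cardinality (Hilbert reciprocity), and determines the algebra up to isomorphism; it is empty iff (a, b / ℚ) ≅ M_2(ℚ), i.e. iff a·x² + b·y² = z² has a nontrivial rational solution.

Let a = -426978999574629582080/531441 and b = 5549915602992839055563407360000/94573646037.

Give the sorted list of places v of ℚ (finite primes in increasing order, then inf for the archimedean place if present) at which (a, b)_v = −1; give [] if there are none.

(a, b) ≡ (-8645, 352222) mod (ℚ^×)²; places V = {2, 3, 5, 7, 11, 13, 19, 23, 31, ∞}.
(a,b)_∞: sgn(-8645)=−, sgn(352222)=+, so +1.
(a,b)_23: α=4, u≡13; β=7, v≡15 (mod 23); (13|23)=+1, (15|23)=-1; sign (−1)^0·+1^7·-1^4 = +1.
(a,b)_11: α=4, u≡3; β=4, v≡2 (mod 11); (3|11)=+1, (2|11)=-1; sign (−1)^0·+1^4·-1^4 = +1.
(a,b)_31: α=2, u≡19; β=3, v≡18 (mod 31); (19|31)=+1, (18|31)=+1; sign (−1)^0·+1^3·+1^2 = +1.
(a,b)_5: α=1, u≡4; β=4, v≡3 (mod 5); (4|5)=+1, (3|5)=-1; sign (−1)^0·+1^4·-1^1 = -1.
(a,b)_2: α=8, β=17; u≡3, v≡7 (mod 8); ε(u)ε(v)=1·1, αω(v)=8·0, βω(u)=17·1; sum ≡ 0  ⇒  +1.
(a,b)_7: α=3, u≡4; β=4, v≡3 (mod 7); (4|7)=+1, (3|7)=-1; sign (−1)^0·+1^4·-1^3 = -1.
(a,b)_13: α=1, u≡8; β=-3, v≡11 (mod 13); (8|13)=-1, (11|13)=-1; sign (−1)^0·-1^-3·-1^1 = +1.
(a,b)_3: α=-12, u≡1; β=-16, v≡1 (mod 3); (1|3)=+1, (1|3)=+1; sign (−1)^0·+1^-16·+1^-12 = +1.
(a,b)_19: α=1, u≡16; β=1, v≡14 (mod 19); (16|19)=+1, (14|19)=-1; sign (−1)^1·+1^1·-1^1 = +1.
Ram(-8645, 352222) = {5, 7}; no ℚ_5-point on the conic.

[5, 7]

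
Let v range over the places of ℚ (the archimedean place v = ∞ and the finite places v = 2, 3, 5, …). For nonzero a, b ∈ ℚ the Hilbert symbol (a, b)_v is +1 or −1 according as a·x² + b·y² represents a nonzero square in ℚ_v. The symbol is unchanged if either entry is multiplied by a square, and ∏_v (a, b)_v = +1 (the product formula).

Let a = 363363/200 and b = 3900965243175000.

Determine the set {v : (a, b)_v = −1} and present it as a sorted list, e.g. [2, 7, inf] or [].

[2, 3]

(a, b) ≡ (6006, 1430) mod (ℚ^×)²; places V = {2, 3, 5, 7, 11, 13, ∞}.
(a,b)_5: α=-2, u≡1; β=5, v≡1 (mod 5); (1|5)=+1, (1|5)=+1; sign (−1)^0·+1^5·+1^-2 = +1.
(a,b)_∞: sgn(6006)=+, sgn(1430)=+, so +1.
(a,b)_11: α=3, u≡10; β=5, v≡9 (mod 11); (10|11)=-1, (9|11)=+1; sign (−1)^1·-1^5·+1^3 = +1.
(a,b)_13: α=1, u≡8; β=3, v≡6 (mod 13); (8|13)=-1, (6|13)=-1; sign (−1)^0·-1^3·-1^1 = +1.
(a,b)_3: α=1, u≡1; β=2, v≡2 (mod 3); (1|3)=+1, (2|3)=-1; sign (−1)^0·+1^2·-1^1 = -1.
(a,b)_7: α=1, u≡1; β=2, v≡2 (mod 7); (1|7)=+1, (2|7)=+1; sign (−1)^0·+1^2·+1^1 = +1.
(a,b)_2: α=-3, β=3; u≡3, v≡3 (mod 8); ε(u)ε(v)=1·1, αω(v)=-3·1, βω(u)=3·1; sum ≡ 1  ⇒  -1.
|Ram(6006, 1430)| = 2, even; anisotropic at {2, 3}.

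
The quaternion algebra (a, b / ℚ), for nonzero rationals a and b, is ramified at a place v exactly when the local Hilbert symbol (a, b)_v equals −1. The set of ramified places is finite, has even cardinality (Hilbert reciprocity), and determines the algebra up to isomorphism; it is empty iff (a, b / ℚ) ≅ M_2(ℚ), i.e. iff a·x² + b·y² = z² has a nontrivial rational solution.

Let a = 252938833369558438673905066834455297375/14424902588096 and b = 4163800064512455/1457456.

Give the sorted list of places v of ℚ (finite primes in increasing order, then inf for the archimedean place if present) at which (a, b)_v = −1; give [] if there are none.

[11, 19, 31, 37]

(a, b) ≡ (46805, 799476205) mod (ℚ^×)²; places V = {2, 3, 5, 7, 11, 13, 17, 19, 23, 29, 31, 37, ∞}.
(a,b)_2: α=-6, β=-4; u≡5, v≡5 (mod 8); ε(u)ε(v)=0·0, αω(v)=-6·1, βω(u)=-4·1; sum ≡ 0  ⇒  +1.
(a,b)_17: α=2, u≡16; β=0, v≡13 (mod 17); (16|17)=+1, (13|17)=+1; sign (−1)^0·+1^0·+1^2 = +1.
(a,b)_7: α=-2, u≡6; β=-2, v≡3 (mod 7); (6|7)=-1, (3|7)=-1; sign (−1)^0·-1^-2·-1^-2 = +1.
(a,b)_29: α=10, u≡23; β=5, v≡28 (mod 29); (23|29)=+1, (28|29)=+1; sign (−1)^0·+1^5·+1^10 = +1.
(a,b)_5: α=3, u≡4; β=1, v≡1 (mod 5); (4|5)=+1, (1|5)=+1; sign (−1)^0·+1^1·+1^3 = +1.
(a,b)_∞: sgn(46805)=+, sgn(799476205)=+, so +1.
(a,b)_19: α=2, u≡12; β=1, v≡12 (mod 19); (12|19)=-1, (12|19)=-1; sign (−1)^0·-1^1·-1^2 = -1.
(a,b)_31: α=4, u≡27; β=1, v≡4 (mod 31); (27|31)=-1, (4|31)=+1; sign (−1)^0·-1^1·+1^4 = -1.
(a,b)_23: α=3, u≡17; β=1, v≡4 (mod 23); (17|23)=-1, (4|23)=+1; sign (−1)^1·-1^1·+1^3 = +1.
(a,b)_13: α=-4, u≡2; β=-2, v≡11 (mod 13); (2|13)=-1, (11|13)=-1; sign (−1)^0·-1^-2·-1^-4 = +1.
(a,b)_37: α=3, u≡7; β=1, v≡6 (mod 37); (7|37)=+1, (6|37)=-1; sign (−1)^0·+1^1·-1^3 = -1.
(a,b)_11: α=-5, u≡5; β=-1, v≡4 (mod 11); (5|11)=+1, (4|11)=+1; sign (−1)^1·+1^-1·+1^-5 = -1.
(a,b)_3: α=4, u≡2; β=4, v≡1 (mod 3); (2|3)=-1, (1|3)=+1; sign (−1)^0·-1^4·+1^4 = +1.
Ram(46805, 799476205) = {11, 19, 31, 37}; no ℚ_11-point on the conic.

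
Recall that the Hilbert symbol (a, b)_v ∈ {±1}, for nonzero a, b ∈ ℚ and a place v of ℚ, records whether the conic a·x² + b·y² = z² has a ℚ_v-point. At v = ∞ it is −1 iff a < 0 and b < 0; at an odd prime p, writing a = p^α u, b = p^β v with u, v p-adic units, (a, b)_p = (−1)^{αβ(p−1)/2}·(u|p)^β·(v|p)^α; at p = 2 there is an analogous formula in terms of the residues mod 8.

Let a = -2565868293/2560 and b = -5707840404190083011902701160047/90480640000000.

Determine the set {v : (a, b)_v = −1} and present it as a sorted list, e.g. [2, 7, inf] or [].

[2, 3, 19, inf]

Mod squares: a ≡ -11730, b ≡ -222870. Check v ∈ {∞, 2, 3, 5, 7, 11, 17, 19, 23, 29, 47}.
v=19: a=19^0·(≡10), b=19^1·(≡8) mod 19; (10|19)=-1, (8|19)=-1; (−1)^{0·1·9}·(-1)^1·(-1)^0 = -1.
v=3: a=3^3·(≡2), b=3^15·(≡2) mod 3; (2|3)=-1, (2|3)=-1; (−1)^{3·15·1}·(-1)^15·(-1)^3 = -1.
v=2: v_2(a)=-9, v_2(b)=-19; units ≡ 7, 5 (mod 8); ε·ε+αω+βω = 1·0+-9·1+-19·0 ≡ 1  ⇒  (a,b)_2 = -1.
v=7: a=7^0·(≡1), b=7^2·(≡6) mod 7; (1|7)=+1, (6|7)=-1; (−1)^{0·2·3}·(+1)^2·(-1)^0 = +1.
v=23: a=23^1·(≡11), b=23^3·(≡2) mod 23; (11|23)=-1, (2|23)=+1; (−1)^{1·3·11}·(-1)^3·(+1)^1 = +1.
v=5: a=5^-1·(≡1), b=5^-7·(≡4) mod 5; (1|5)=+1, (4|5)=+1; (−1)^{-1·-7·2}·(+1)^-7·(+1)^-1 = +1.
v=29: a=29^2·(≡11), b=29^4·(≡25) mod 29; (11|29)=-1, (25|29)=+1; (−1)^{2·4·14}·(-1)^4·(+1)^2 = +1.
v=47: a=47^0·(≡44), b=47^-2·(≡37) mod 47; (44|47)=-1, (37|47)=+1; (−1)^{0·-2·23}·(-1)^-2·(+1)^0 = +1.
v=∞: -11730 < 0 and -222870 < 0  ⇒  (a,b)_∞ = -1.
v=11: a=11^0·(≡7), b=11^2·(≡1) mod 11; (7|11)=-1, (1|11)=+1; (−1)^{0·2·5}·(-1)^2·(+1)^0 = +1.
v=17: a=17^3·(≡3), b=17^7·(≡5) mod 17; (3|17)=-1, (5|17)=-1; (−1)^{3·7·8}·(-1)^7·(-1)^3 = +1.
(-11730, -222870 / ℚ) ramifies at {2, 3, 19, ∞}: a division algebra.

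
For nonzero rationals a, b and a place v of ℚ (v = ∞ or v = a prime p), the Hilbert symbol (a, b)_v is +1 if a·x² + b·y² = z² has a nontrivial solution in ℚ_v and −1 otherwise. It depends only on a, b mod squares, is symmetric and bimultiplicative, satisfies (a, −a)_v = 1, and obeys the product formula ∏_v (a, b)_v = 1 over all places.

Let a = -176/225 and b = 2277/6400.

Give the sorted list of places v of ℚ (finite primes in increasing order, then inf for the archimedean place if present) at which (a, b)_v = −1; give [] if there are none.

[]

(a, b) ≡ (-11, 253) mod (ℚ^×)²; places V = {2, 3, 5, 11, 23, ∞}.
(a,b)_3: α=-2, u≡1; β=2, v≡1 (mod 3); (1|3)=+1, (1|3)=+1; sign (−1)^0·+1^2·+1^-2 = +1.
(a,b)_5: α=-2, u≡1; β=-2, v≡2 (mod 5); (1|5)=+1, (2|5)=-1; sign (−1)^0·+1^-2·-1^-2 = +1.
(a,b)_11: α=1, u≡10; β=1, v≡1 (mod 11); (10|11)=-1, (1|11)=+1; sign (−1)^1·-1^1·+1^1 = +1.
(a,b)_23: α=0, u≡3; β=1, v≡5 (mod 23); (3|23)=+1, (5|23)=-1; sign (−1)^0·+1^1·-1^0 = +1.
(a,b)_∞: sgn(-11)=−, sgn(253)=+, so +1.
(a,b)_2: α=4, β=-8; u≡5, v≡5 (mod 8); ε(u)ε(v)=0·0, αω(v)=4·1, βω(u)=-8·1; sum ≡ 0  ⇒  +1.
Ram(a, b) = ∅: the form -11·x² + 253·y² − z² is isotropic over every ℚ_v, so by Hasse–Minkowski it is isotropic over ℚ.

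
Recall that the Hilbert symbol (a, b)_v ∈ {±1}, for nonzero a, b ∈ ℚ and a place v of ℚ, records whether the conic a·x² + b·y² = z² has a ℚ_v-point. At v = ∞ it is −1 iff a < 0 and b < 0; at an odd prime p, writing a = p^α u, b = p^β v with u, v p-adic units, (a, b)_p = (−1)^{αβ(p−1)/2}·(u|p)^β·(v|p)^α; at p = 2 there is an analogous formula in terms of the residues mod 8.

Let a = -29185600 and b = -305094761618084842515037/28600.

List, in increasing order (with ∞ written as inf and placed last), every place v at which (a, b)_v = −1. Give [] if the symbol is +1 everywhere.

[11, 13, 29, inf]

(a, b) ≡ (-18241, -140998) mod (ℚ^×)²; places V = {2, 5, 11, 13, 17, 29, 31, 37, 41, ∞}.
(a,b)_11: α=0, u≡7; β=-1, v≡2 (mod 11); (7|11)=-1, (2|11)=-1; sign (−1)^0·-1^-1·-1^0 = -1.
(a,b)_13: α=0, u≡11; β=-1, v≡3 (mod 13); (11|13)=-1, (3|13)=+1; sign (−1)^0·-1^-1·+1^0 = -1.
(a,b)_31: α=0, u≡1; β=2, v≡27 (mod 31); (1|31)=+1, (27|31)=-1; sign (−1)^0·+1^2·-1^0 = +1.
(a,b)_17: α=1, u≡13; β=3, v≡15 (mod 17); (13|17)=+1, (15|17)=+1; sign (−1)^0·+1^3·+1^1 = +1.
(a,b)_∞: sgn(-18241)=−, sgn(-140998)=−, so -1.
(a,b)_37: α=1, u≡3; β=4, v≡16 (mod 37); (3|37)=+1, (16|37)=+1; sign (−1)^0·+1^4·+1^1 = +1.
(a,b)_29: α=1, u≡16; β=5, v≡27 (mod 29); (16|29)=+1, (27|29)=-1; sign (−1)^0·+1^5·-1^1 = -1.
(a,b)_2: α=6, β=-3; u≡7, v≡5 (mod 8); ε(u)ε(v)=1·0, αω(v)=6·1, βω(u)=-3·0; sum ≡ 0  ⇒  +1.
(a,b)_5: α=2, u≡1; β=-2, v≡2 (mod 5); (1|5)=+1, (2|5)=-1; sign (−1)^0·+1^-2·-1^2 = +1.
(a,b)_41: α=0, u≡4; β=2, v≡5 (mod 41); (4|41)=+1, (5|41)=+1; sign (−1)^0·+1^2·+1^0 = +1.
(-18241, -140998 / ℚ) ramifies at {11, 13, 29, ∞}: a division algebra.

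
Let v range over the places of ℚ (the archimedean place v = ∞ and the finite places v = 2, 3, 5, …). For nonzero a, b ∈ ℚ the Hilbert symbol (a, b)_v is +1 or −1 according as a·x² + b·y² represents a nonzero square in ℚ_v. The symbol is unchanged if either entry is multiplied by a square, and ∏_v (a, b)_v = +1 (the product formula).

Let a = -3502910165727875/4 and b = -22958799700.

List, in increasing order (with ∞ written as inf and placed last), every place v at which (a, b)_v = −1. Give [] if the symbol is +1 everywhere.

[5, 37, 47, inf]

(a, b) ≡ (-460835, -37) mod (ℚ^×)²; places V = {2, 5, 7, 37, 47, 53, ∞}.
(a,b)_7: α=2, u≡3; β=0, v≡3 (mod 7); (3|7)=-1, (3|7)=-1; sign (−1)^0·-1^0·-1^2 = +1.
(a,b)_∞: sgn(-460835)=−, sgn(-37)=−, so -1.
(a,b)_5: α=3, u≡3; β=2, v≡2 (mod 5); (3|5)=-1, (2|5)=-1; sign (−1)^0·-1^2·-1^3 = -1.
(a,b)_47: α=3, u≡16; β=2, v≡45 (mod 47); (16|47)=+1, (45|47)=-1; sign (−1)^0·+1^2·-1^3 = -1.
(a,b)_37: α=1, u≡18; β=1, v≡30 (mod 37); (18|37)=-1, (30|37)=+1; sign (−1)^0·-1^1·+1^1 = -1.
(a,b)_2: α=-2, β=2; u≡5, v≡3 (mod 8); ε(u)ε(v)=0·1, αω(v)=-2·1, βω(u)=2·1; sum ≡ 0  ⇒  +1.
(a,b)_53: α=3, u≡50; β=2, v≡42 (mod 53); (50|53)=-1, (42|53)=+1; sign (−1)^0·-1^2·+1^3 = +1.
|Ram(-460835, -37)| = 4, even; anisotropic at {5, 37, 47, ∞}.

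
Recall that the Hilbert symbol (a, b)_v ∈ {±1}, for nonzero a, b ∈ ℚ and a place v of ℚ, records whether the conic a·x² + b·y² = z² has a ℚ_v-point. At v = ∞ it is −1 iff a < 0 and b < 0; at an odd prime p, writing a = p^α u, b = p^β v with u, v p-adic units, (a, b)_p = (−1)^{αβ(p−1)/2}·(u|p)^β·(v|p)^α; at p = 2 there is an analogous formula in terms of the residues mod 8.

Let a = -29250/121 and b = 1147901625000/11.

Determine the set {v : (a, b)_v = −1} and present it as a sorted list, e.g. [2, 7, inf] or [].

Mod squares: a ≡ -130, b ≡ 277134. Check v ∈ {∞, 2, 3, 5, 11, 13, 17, 19}.
v=5: a=5^3·(≡1), b=5^6·(≡4) mod 5; (1|5)=+1, (4|5)=+1; (−1)^{3·6·2}·(+1)^6·(+1)^3 = +1.
v=17: a=17^0·(≡12), b=17^1·(≡8) mod 17; (12|17)=-1, (8|17)=+1; (−1)^{0·1·8}·(-1)^1·(+1)^0 = -1.
v=11: a=11^-2·(≡10), b=11^-1·(≡9) mod 11; (10|11)=-1, (9|11)=+1; (−1)^{-2·-1·5}·(-1)^-1·(+1)^-2 = -1.
v=19: a=19^0·(≡15), b=19^1·(≡3) mod 19; (15|19)=-1, (3|19)=-1; (−1)^{0·1·9}·(-1)^1·(-1)^0 = -1.
v=2: v_2(a)=1, v_2(b)=3; units ≡ 7, 7 (mod 8); ε·ε+αω+βω = 1·1+1·0+3·0 ≡ 1  ⇒  (a,b)_2 = -1.
v=∞: -130 < 0 and 277134 > 0  ⇒  (a,b)_∞ = +1.
v=3: a=3^2·(≡2), b=3^7·(≡2) mod 3; (2|3)=-1, (2|3)=-1; (−1)^{2·7·1}·(-1)^7·(-1)^2 = -1.
v=13: a=13^1·(≡3), b=13^1·(≡2) mod 13; (3|13)=+1, (2|13)=-1; (−1)^{1·1·6}·(+1)^1·(-1)^1 = -1.
(-130, 277134 / ℚ) ramifies at {2, 3, 11, 13, 17, 19}: a division algebra.

[2, 3, 11, 13, 17, 19]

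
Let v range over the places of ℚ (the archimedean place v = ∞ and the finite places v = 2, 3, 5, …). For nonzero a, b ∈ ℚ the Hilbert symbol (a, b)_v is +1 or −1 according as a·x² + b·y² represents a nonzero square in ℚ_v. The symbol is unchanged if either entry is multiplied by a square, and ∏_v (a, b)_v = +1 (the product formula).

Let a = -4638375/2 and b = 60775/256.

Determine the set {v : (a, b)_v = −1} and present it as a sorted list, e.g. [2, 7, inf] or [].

(a, b) ≡ (-41230, 2431) mod (ℚ^×)²; places V = {2, 3, 5, 7, 11, 13, 17, 19, 31, ∞}.
(a,b)_3: α=2, u≡2; β=0, v≡1 (mod 3); (2|3)=-1, (1|3)=+1; sign (−1)^0·-1^0·+1^2 = +1.
(a,b)_7: α=1, u≡1; β=0, v≡2 (mod 7); (1|7)=+1, (2|7)=+1; sign (−1)^0·+1^0·+1^1 = +1.
(a,b)_13: α=0, u≡6; β=1, v≡11 (mod 13); (6|13)=-1, (11|13)=-1; sign (−1)^0·-1^1·-1^0 = -1.
(a,b)_∞: sgn(-41230)=−, sgn(2431)=+, so +1.
(a,b)_19: α=1, u≡3; β=0, v≡12 (mod 19); (3|19)=-1, (12|19)=-1; sign (−1)^0·-1^0·-1^1 = -1.
(a,b)_5: α=3, u≡4; β=2, v≡1 (mod 5); (4|5)=+1, (1|5)=+1; sign (−1)^0·+1^2·+1^3 = +1.
(a,b)_11: α=0, u≡3; β=1, v≡1 (mod 11); (3|11)=+1, (1|11)=+1; sign (−1)^0·+1^1·+1^0 = +1.
(a,b)_17: α=0, u≡12; β=1, v≡5 (mod 17); (12|17)=-1, (5|17)=-1; sign (−1)^0·-1^1·-1^0 = -1.
(a,b)_31: α=1, u≡6; β=0, v≡29 (mod 31); (6|31)=-1, (29|31)=-1; sign (−1)^0·-1^0·-1^1 = -1.
(a,b)_2: α=-1, β=-8; u≡1, v≡7 (mod 8); ε(u)ε(v)=0·1, αω(v)=-1·0, βω(u)=-8·0; sum ≡ 0  ⇒  +1.
|Ram(-41230, 2431)| = 4, even; anisotropic at {13, 17, 19, 31}.

[13, 17, 19, 31]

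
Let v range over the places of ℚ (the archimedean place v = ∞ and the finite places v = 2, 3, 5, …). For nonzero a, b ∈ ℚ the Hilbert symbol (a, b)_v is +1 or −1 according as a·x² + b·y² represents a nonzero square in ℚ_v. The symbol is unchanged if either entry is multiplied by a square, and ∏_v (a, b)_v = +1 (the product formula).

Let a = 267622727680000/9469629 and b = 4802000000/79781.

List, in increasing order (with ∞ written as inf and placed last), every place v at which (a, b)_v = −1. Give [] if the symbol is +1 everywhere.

Mod squares: a ≡ 243542, b ≡ 442. Check v ∈ {∞, 2, 3, 5, 7, 11, 13, 17, 19, 23, 29}.
v=11: a=11^2·(≡10), b=11^0·(≡8) mod 11; (10|11)=-1, (8|11)=-1; (−1)^{2·0·5}·(-1)^0·(-1)^2 = +1.
v=29: a=29^1·(≡3), b=29^0·(≡13) mod 29; (3|29)=-1, (13|29)=+1; (−1)^{1·0·14}·(-1)^0·(+1)^1 = +1.
v=∞: 243542 > 0 and 442 > 0  ⇒  (a,b)_∞ = +1.
v=3: a=3^-4·(≡2), b=3^0·(≡1) mod 3; (2|3)=-1, (1|3)=+1; (−1)^{-4·0·1}·(-1)^0·(+1)^-4 = +1.
v=13: a=13^-1·(≡1), b=13^-1·(≡5) mod 13; (1|13)=+1, (5|13)=-1; (−1)^{-1·-1·6}·(+1)^-1·(-1)^-1 = -1.
v=7: a=7^2·(≡3), b=7^4·(≡1) mod 7; (3|7)=-1, (1|7)=+1; (−1)^{2·4·3}·(-1)^4·(+1)^2 = +1.
v=23: a=23^-2·(≡12), b=23^0·(≡5) mod 23; (12|23)=+1, (5|23)=-1; (−1)^{-2·0·11}·(+1)^0·(-1)^-2 = +1.
v=19: a=19^1·(≡18), b=19^-2·(≡16) mod 19; (18|19)=-1, (16|19)=+1; (−1)^{1·-2·9}·(-1)^-2·(+1)^1 = +1.
v=5: a=5^4·(≡2), b=5^6·(≡3) mod 5; (2|5)=-1, (3|5)=-1; (−1)^{4·6·2}·(-1)^6·(-1)^4 = +1.
v=2: v_2(a)=17, v_2(b)=7; units ≡ 3, 5 (mod 8); ε·ε+αω+βω = 1·0+17·1+7·1 ≡ 0  ⇒  (a,b)_2 = +1.
v=17: a=17^-1·(≡7), b=17^-1·(≡4) mod 17; (7|17)=-1, (4|17)=+1; (−1)^{-1·-1·8}·(-1)^-1·(+1)^-1 = -1.
Ram(243542, 442) = {13, 17}; no ℚ_13-point on the conic.

[13, 17]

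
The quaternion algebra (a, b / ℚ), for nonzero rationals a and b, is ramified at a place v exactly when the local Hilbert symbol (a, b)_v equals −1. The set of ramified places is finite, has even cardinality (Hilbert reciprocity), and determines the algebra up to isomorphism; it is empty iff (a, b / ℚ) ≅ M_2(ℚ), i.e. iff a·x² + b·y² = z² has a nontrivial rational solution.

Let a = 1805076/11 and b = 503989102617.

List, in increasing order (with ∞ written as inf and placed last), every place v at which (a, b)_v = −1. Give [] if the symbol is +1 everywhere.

[7, 17, 23, 41]

Mod squares: a ≡ 551551, b ≡ 1396091697. Check v ∈ {∞, 2, 3, 7, 11, 13, 17, 19, 23, 29, 41}.
v=13: a=13^1·(≡7), b=13^1·(≡2) mod 13; (7|13)=-1, (2|13)=-1; (−1)^{1·1·6}·(-1)^1·(-1)^1 = +1.
v=2: v_2(a)=2, v_2(b)=0; units ≡ 7, 1 (mod 8); ε·ε+αω+βω = 1·0+2·0+0·0 ≡ 0  ⇒  (a,b)_2 = +1.
v=29: a=29^1·(≡22), b=29^1·(≡28) mod 29; (22|29)=+1, (28|29)=+1; (−1)^{1·1·14}·(+1)^1·(+1)^1 = +1.
v=11: a=11^-1·(≡9), b=11^1·(≡2) mod 11; (9|11)=+1, (2|11)=-1; (−1)^{-1·1·5}·(+1)^1·(-1)^-1 = +1.
v=∞: 551551 > 0 and 1396091697 > 0  ⇒  (a,b)_∞ = +1.
v=19: a=19^1·(≡9), b=19^2·(≡7) mod 19; (9|19)=+1, (7|19)=+1; (−1)^{1·2·9}·(+1)^2·(+1)^1 = +1.
v=17: a=17^0·(≡3), b=17^1·(≡8) mod 17; (3|17)=-1, (8|17)=+1; (−1)^{0·1·8}·(-1)^1·(+1)^0 = -1.
v=41: a=41^0·(≡27), b=41^1·(≡5) mod 41; (27|41)=-1, (5|41)=+1; (−1)^{0·1·20}·(-1)^1·(+1)^0 = -1.
v=23: a=23^0·(≡20), b=23^1·(≡19) mod 23; (20|23)=-1, (19|23)=-1; (−1)^{0·1·11}·(-1)^1·(-1)^0 = -1.
v=7: a=7^1·(≡4), b=7^1·(≡1) mod 7; (4|7)=+1, (1|7)=+1; (−1)^{1·1·3}·(+1)^1·(+1)^1 = -1.
v=3: a=3^2·(≡1), b=3^1·(≡2) mod 3; (1|3)=+1, (2|3)=-1; (−1)^{2·1·1}·(+1)^1·(-1)^2 = +1.
(551551, 1396091697 / ℚ) ramifies at {7, 17, 23, 41}: a division algebra.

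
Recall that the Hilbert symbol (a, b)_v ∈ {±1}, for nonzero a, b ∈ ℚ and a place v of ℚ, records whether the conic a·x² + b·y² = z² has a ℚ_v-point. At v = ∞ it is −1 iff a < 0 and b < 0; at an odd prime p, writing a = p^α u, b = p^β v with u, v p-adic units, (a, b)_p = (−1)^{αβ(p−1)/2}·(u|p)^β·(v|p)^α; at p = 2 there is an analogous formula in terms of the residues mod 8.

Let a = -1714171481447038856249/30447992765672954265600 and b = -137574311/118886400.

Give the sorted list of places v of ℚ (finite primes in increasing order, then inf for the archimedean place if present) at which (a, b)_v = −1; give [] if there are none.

[31, 41, 43, inf]

Mod squares: a ≡ -41, b ≡ -163959. Check v ∈ {∞, 2, 3, 5, 7, 31, 41, 43, 47}.
v=41: a=41^3·(≡33), b=41^1·(≡35) mod 41; (33|41)=+1, (35|41)=-1; (−1)^{3·1·20}·(+1)^1·(-1)^3 = -1.
v=∞: -41 < 0 and -163959 < 0  ⇒  (a,b)_∞ = -1.
v=43: a=43^-4·(≡12), b=43^-1·(≡11) mod 43; (12|43)=-1, (11|43)=+1; (−1)^{-4·-1·21}·(-1)^-1·(+1)^-4 = -1.
v=7: a=7^4·(≡1), b=7^2·(≡4) mod 7; (1|7)=+1, (4|7)=+1; (−1)^{4·2·3}·(+1)^2·(+1)^4 = +1.
v=5: a=5^-2·(≡4), b=5^-2·(≡4) mod 5; (4|5)=+1, (4|5)=+1; (−1)^{-2·-2·2}·(+1)^-2·(+1)^-2 = +1.
v=47: a=47^6·(≡25), b=47^2·(≡32) mod 47; (25|47)=+1, (32|47)=+1; (−1)^{6·2·23}·(+1)^2·(+1)^6 = +1.
v=3: a=3^-4·(≡1), b=3^-3·(≡1) mod 3; (1|3)=+1, (1|3)=+1; (−1)^{-4·-3·1}·(+1)^-3·(+1)^-4 = +1.
v=31: a=31^2·(≡17), b=31^1·(≡22) mod 31; (17|31)=-1, (22|31)=-1; (−1)^{2·1·15}·(-1)^1·(-1)^2 = -1.
v=2: v_2(a)=-42, v_2(b)=-12; units ≡ 7, 1 (mod 8); ε·ε+αω+βω = 1·0+-42·0+-12·0 ≡ 0  ⇒  (a,b)_2 = +1.
|Ram(-41, -163959)| = 4, even; anisotropic at {31, 41, 43, ∞}.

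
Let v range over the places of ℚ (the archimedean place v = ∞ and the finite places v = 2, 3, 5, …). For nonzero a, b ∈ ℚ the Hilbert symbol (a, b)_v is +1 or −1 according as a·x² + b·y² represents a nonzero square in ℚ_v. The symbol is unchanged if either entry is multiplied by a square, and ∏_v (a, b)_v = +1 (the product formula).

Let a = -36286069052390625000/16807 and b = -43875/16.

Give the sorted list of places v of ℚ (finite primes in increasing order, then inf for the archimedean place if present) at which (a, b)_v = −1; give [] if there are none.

Mod squares: a ≡ -1190, b ≡ -195. Check v ∈ {∞, 2, 3, 5, 7, 13, 17}.
v=2: v_2(a)=3, v_2(b)=-4; units ≡ 5, 5 (mod 8); ε·ε+αω+βω = 0·0+3·1+-4·1 ≡ 1  ⇒  (a,b)_2 = -1.
v=∞: -1190 < 0 and -195 < 0  ⇒  (a,b)_∞ = -1.
v=7: a=7^-5·(≡6), b=7^0·(≡4) mod 7; (6|7)=-1, (4|7)=+1; (−1)^{-5·0·3}·(-1)^0·(+1)^-5 = +1.
v=13: a=13^4·(≡5), b=13^1·(≡6) mod 13; (5|13)=-1, (6|13)=-1; (−1)^{4·1·6}·(-1)^1·(-1)^4 = -1.
v=17: a=17^1·(≡15), b=17^0·(≡15) mod 17; (15|17)=+1, (15|17)=+1; (−1)^{1·0·8}·(+1)^0·(+1)^1 = +1.
v=5: a=5^9·(≡3), b=5^3·(≡4) mod 5; (3|5)=-1, (4|5)=+1; (−1)^{9·3·2}·(-1)^3·(+1)^9 = -1.
v=3: a=3^14·(≡1), b=3^3·(≡1) mod 3; (1|3)=+1, (1|3)=+1; (−1)^{14·3·1}·(+1)^3·(+1)^14 = +1.
Ram(-1190, -195) = {2, 5, 13, ∞}; no ℚ_2-point on the conic.

[2, 5, 13, inf]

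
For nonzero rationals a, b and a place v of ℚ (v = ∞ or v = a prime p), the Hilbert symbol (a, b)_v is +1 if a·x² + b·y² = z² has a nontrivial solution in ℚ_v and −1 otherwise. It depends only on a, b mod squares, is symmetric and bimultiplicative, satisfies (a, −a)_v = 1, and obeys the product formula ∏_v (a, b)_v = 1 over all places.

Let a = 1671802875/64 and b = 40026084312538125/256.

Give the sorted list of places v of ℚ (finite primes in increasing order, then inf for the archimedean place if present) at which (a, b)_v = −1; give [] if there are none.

Mod squares: a ≡ 8835, b ≡ 29. Check v ∈ {∞, 2, 3, 5, 19, 29, 31}.
v=2: v_2(a)=-6, v_2(b)=-8; units ≡ 3, 5 (mod 8); ε·ε+αω+βω = 1·0+-6·1+-8·1 ≡ 0  ⇒  (a,b)_2 = +1.
v=3: a=3^3·(≡2), b=3^2·(≡2) mod 3; (2|3)=-1, (2|3)=-1; (−1)^{3·2·1}·(-1)^2·(-1)^3 = -1.
v=29: a=29^2·(≡2), b=29^5·(≡22) mod 29; (2|29)=-1, (22|29)=+1; (−1)^{2·5·14}·(-1)^5·(+1)^2 = -1.
v=∞: 8835 > 0 and 29 > 0  ⇒  (a,b)_∞ = +1.
v=31: a=31^1·(≡3), b=31^2·(≡27) mod 31; (3|31)=-1, (27|31)=-1; (−1)^{1·2·15}·(-1)^2·(-1)^1 = -1.
v=19: a=19^1·(≡16), b=19^2·(≡10) mod 19; (16|19)=+1, (10|19)=-1; (−1)^{1·2·9}·(+1)^2·(-1)^1 = -1.
v=5: a=5^3·(≡2), b=5^4·(≡1) mod 5; (2|5)=-1, (1|5)=+1; (−1)^{3·4·2}·(-1)^4·(+1)^3 = +1.
(8835, 29 / ℚ) ramifies at {3, 19, 29, 31}: a division algebra.

[3, 19, 29, 31]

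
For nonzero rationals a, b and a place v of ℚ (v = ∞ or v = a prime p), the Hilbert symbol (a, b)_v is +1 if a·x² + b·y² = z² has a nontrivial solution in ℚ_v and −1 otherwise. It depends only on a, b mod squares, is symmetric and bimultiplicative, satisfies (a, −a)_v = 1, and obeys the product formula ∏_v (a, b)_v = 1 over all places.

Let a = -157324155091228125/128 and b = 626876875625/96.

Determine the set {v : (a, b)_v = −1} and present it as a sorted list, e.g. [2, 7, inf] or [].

[2, 7]

Mod squares: a ≡ -2730, b ≡ 6006. Check v ∈ {∞, 2, 3, 5, 7, 11, 13}.
v=2: v_2(a)=-7, v_2(b)=-5; units ≡ 3, 3 (mod 8); ε·ε+αω+βω = 1·1+-7·1+-5·1 ≡ 1  ⇒  (a,b)_2 = -1.
v=3: a=3^3·(≡2), b=3^-1·(≡1) mod 3; (2|3)=-1, (1|3)=+1; (−1)^{3·-1·1}·(-1)^-1·(+1)^3 = +1.
v=∞: -2730 < 0 and 6006 > 0  ⇒  (a,b)_∞ = +1.
v=5: a=5^5·(≡4), b=5^4·(≡1) mod 5; (4|5)=+1, (1|5)=+1; (−1)^{5·4·2}·(+1)^4·(+1)^5 = +1.
v=11: a=11^4·(≡3), b=11^3·(≡7) mod 11; (3|11)=+1, (7|11)=-1; (−1)^{4·3·5}·(+1)^3·(-1)^4 = +1.
v=13: a=13^5·(≡5), b=13^3·(≡5) mod 13; (5|13)=-1, (5|13)=-1; (−1)^{5·3·6}·(-1)^3·(-1)^5 = +1.
v=7: a=7^3·(≡1), b=7^3·(≡1) mod 7; (1|7)=+1, (1|7)=+1; (−1)^{3·3·3}·(+1)^3·(+1)^3 = -1.
Ram(-2730, 6006) = {2, 7}; no ℚ_2-point on the conic.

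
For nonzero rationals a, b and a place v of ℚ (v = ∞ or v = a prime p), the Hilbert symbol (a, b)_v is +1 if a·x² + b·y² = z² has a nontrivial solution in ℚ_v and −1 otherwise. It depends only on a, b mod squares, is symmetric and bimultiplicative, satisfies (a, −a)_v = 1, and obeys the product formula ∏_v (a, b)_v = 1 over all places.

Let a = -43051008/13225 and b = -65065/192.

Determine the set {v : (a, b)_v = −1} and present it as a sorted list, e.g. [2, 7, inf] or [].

[2, 3, 5, 7, 13, inf]

Mod squares: a ≡ -858, b ≡ -1155. Check v ∈ {∞, 2, 3, 5, 7, 11, 13, 23}.
v=∞: -858 < 0 and -1155 < 0  ⇒  (a,b)_∞ = -1.
v=11: a=11^1·(≡2), b=11^1·(≡5) mod 11; (2|11)=-1, (5|11)=+1; (−1)^{1·1·5}·(-1)^1·(+1)^1 = +1.
v=5: a=5^-2·(≡3), b=5^1·(≡1) mod 5; (3|5)=-1, (1|5)=+1; (−1)^{-2·1·2}·(-1)^1·(+1)^-2 = -1.
v=23: a=23^-2·(≡12), b=23^0·(≡6) mod 23; (12|23)=+1, (6|23)=+1; (−1)^{-2·0·11}·(+1)^0·(+1)^-2 = +1.
v=7: a=7^2·(≡3), b=7^1·(≡5) mod 7; (3|7)=-1, (5|7)=-1; (−1)^{2·1·3}·(-1)^1·(-1)^2 = -1.
v=13: a=13^1·(≡1), b=13^2·(≡7) mod 13; (1|13)=+1, (7|13)=-1; (−1)^{1·2·6}·(+1)^2·(-1)^1 = -1.
v=3: a=3^1·(≡2), b=3^-1·(≡2) mod 3; (2|3)=-1, (2|3)=-1; (−1)^{1·-1·1}·(-1)^-1·(-1)^1 = -1.
v=2: v_2(a)=11, v_2(b)=-6; units ≡ 3, 5 (mod 8); ε·ε+αω+βω = 1·0+11·1+-6·1 ≡ 1  ⇒  (a,b)_2 = -1.
|Ram(-858, -1155)| = 6, even; anisotropic at {2, 3, 5, 7, 13, ∞}.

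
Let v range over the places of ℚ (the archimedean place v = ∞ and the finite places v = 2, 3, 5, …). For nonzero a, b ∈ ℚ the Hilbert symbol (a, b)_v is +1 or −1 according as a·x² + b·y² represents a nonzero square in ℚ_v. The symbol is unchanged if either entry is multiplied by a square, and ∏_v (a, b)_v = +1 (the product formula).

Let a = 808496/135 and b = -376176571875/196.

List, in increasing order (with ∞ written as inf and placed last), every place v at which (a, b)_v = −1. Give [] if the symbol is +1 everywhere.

(a, b) ≡ (4485, -395715) mod (ℚ^×)²; places V = {2, 3, 5, 7, 13, 23, 31, 37, ∞}.
(a,b)_37: α=0, u≡5; β=1, v≡13 (mod 37); (5|37)=-1, (13|37)=-1; sign (−1)^0·-1^1·-1^0 = -1.
(a,b)_3: α=-3, u≡1; β=3, v≡2 (mod 3); (1|3)=+1, (2|3)=-1; sign (−1)^1·+1^3·-1^-3 = +1.
(a,b)_2: α=4, β=-2; u≡5, v≡5 (mod 8); ε(u)ε(v)=0·0, αω(v)=4·1, βω(u)=-2·1; sum ≡ 0  ⇒  +1.
(a,b)_7: α=0, u≡5; β=-2, v≡2 (mod 7); (5|7)=-1, (2|7)=+1; sign (−1)^0·-1^-2·+1^0 = +1.
(a,b)_∞: sgn(4485)=+, sgn(-395715)=−, so +1.
(a,b)_5: α=-1, u≡3; β=5, v≡2 (mod 5); (3|5)=-1, (2|5)=-1; sign (−1)^0·-1^5·-1^-1 = +1.
(a,b)_13: α=3, u≡6; β=2, v≡6 (mod 13); (6|13)=-1, (6|13)=-1; sign (−1)^0·-1^2·-1^3 = -1.
(a,b)_23: α=1, u≡5; β=1, v≡22 (mod 23); (5|23)=-1, (22|23)=-1; sign (−1)^1·-1^1·-1^1 = -1.
(a,b)_31: α=0, u≡24; β=1, v≡7 (mod 31); (24|31)=-1, (7|31)=+1; sign (−1)^0·-1^1·+1^0 = -1.
Ram(4485, -395715) = {13, 23, 31, 37}; no ℚ_13-point on the conic.

[13, 23, 31, 37]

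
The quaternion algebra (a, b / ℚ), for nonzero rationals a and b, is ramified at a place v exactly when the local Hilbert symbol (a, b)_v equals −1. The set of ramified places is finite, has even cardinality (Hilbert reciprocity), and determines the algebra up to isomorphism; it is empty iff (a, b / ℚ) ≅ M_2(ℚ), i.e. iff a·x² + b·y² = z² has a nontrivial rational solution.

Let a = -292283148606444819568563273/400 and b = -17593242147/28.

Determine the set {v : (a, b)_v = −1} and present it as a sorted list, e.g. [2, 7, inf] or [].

[2, 13, 41, inf]

(a, b) ≡ (-31857, -9995349) mod (ℚ^×)²; places V = {2, 3, 5, 7, 13, 19, 37, 41, 47, ∞}.
(a,b)_41: α=3, u≡20; β=1, v≡7 (mod 41); (20|41)=+1, (7|41)=-1; sign (−1)^0·+1^1·-1^3 = -1.
(a,b)_2: α=-4, β=-2; u≡7, v≡3 (mod 8); ε(u)ε(v)=1·1, αω(v)=-4·1, βω(u)=-2·0; sum ≡ 1  ⇒  -1.
(a,b)_37: α=5, u≡12; β=2, v≡3 (mod 37); (12|37)=+1, (3|37)=+1; sign (−1)^0·+1^2·+1^5 = +1.
(a,b)_5: α=-2, u≡2; β=0, v≡1 (mod 5); (2|5)=-1, (1|5)=+1; sign (−1)^0·-1^0·+1^-2 = +1.
(a,b)_13: α=2, u≡5; β=1, v≡3 (mod 13); (5|13)=-1, (3|13)=+1; sign (−1)^0·-1^1·+1^2 = -1.
(a,b)_7: α=5, u≡6; β=-1, v≡4 (mod 7); (6|7)=-1, (4|7)=+1; sign (−1)^1·-1^-1·+1^5 = +1.
(a,b)_19: α=2, u≡9; β=1, v≡11 (mod 19); (9|19)=+1, (11|19)=+1; sign (−1)^0·+1^1·+1^2 = +1.
(a,b)_∞: sgn(-31857)=−, sgn(-9995349)=−, so -1.
(a,b)_47: α=2, u≡36; β=1, v≡7 (mod 47); (36|47)=+1, (7|47)=+1; sign (−1)^0·+1^1·+1^2 = +1.
(a,b)_3: α=3, u≡1; β=3, v≡2 (mod 3); (1|3)=+1, (2|3)=-1; sign (−1)^1·+1^3·-1^3 = +1.
|Ram(-31857, -9995349)| = 4, even; anisotropic at {2, 13, 41, ∞}.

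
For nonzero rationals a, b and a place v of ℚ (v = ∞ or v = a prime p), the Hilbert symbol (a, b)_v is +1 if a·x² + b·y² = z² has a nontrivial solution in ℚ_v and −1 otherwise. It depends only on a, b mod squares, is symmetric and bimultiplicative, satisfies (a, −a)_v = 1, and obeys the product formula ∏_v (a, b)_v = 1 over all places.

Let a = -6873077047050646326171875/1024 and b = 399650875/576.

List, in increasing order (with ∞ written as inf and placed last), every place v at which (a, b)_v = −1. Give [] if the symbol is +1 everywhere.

(a, b) ≡ (-940355, 55315) mod (ℚ^×)²; places V = {2, 3, 5, 13, 17, 23, 37, ∞}.
(a,b)_3: α=0, u≡1; β=-2, v≡1 (mod 3); (1|3)=+1, (1|3)=+1; sign (−1)^0·+1^-2·+1^0 = +1.
(a,b)_23: α=5, u≡3; β=1, v≡16 (mod 23); (3|23)=+1, (16|23)=+1; sign (−1)^1·+1^1·+1^5 = -1.
(a,b)_∞: sgn(-940355)=−, sgn(55315)=+, so +1.
(a,b)_17: α=3, u≡10; β=2, v≡12 (mod 17); (10|17)=-1, (12|17)=-1; sign (−1)^0·-1^2·-1^3 = -1.
(a,b)_5: α=9, u≡4; β=3, v≡2 (mod 5); (4|5)=+1, (2|5)=-1; sign (−1)^0·+1^3·-1^9 = -1.
(a,b)_2: α=-10, β=-6; u≡5, v≡3 (mod 8); ε(u)ε(v)=0·1, αω(v)=-10·1, βω(u)=-6·1; sum ≡ 0  ⇒  +1.
(a,b)_13: α=3, u≡10; β=1, v≡10 (mod 13); (10|13)=+1, (10|13)=+1; sign (−1)^0·+1^1·+1^3 = +1.
(a,b)_37: α=3, u≡33; β=1, v≡23 (mod 37); (33|37)=+1, (23|37)=-1; sign (−1)^0·+1^1·-1^3 = -1.
|Ram(-940355, 55315)| = 4, even; anisotropic at {5, 17, 23, 37}.

[5, 17, 23, 37]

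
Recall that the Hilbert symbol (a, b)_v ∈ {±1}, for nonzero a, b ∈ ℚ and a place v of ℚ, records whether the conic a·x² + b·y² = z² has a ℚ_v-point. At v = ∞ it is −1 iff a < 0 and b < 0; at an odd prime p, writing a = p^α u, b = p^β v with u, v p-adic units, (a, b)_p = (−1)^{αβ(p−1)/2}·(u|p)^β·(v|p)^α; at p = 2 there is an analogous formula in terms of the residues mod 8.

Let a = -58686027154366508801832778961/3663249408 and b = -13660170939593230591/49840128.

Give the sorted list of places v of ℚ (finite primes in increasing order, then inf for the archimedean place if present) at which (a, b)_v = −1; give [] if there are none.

Mod squares: a ≡ -123, b ≡ -21518. Check v ∈ {∞, 2, 3, 7, 11, 13, 19, 29, 41, 47, 53}.
v=47: a=47^4·(≡16), b=47^2·(≡6) mod 47; (16|47)=+1, (6|47)=+1; (−1)^{4·2·23}·(+1)^2·(+1)^4 = +1.
v=11: a=11^2·(≡1), b=11^2·(≡9) mod 11; (1|11)=+1, (9|11)=+1; (−1)^{2·2·5}·(+1)^2·(+1)^2 = +1.
v=7: a=7^-2·(≡3), b=7^1·(≡5) mod 7; (3|7)=-1, (5|7)=-1; (−1)^{-2·1·3}·(-1)^1·(-1)^-2 = -1.
v=3: a=3^-3·(≡1), b=3^-2·(≡1) mod 3; (1|3)=+1, (1|3)=+1; (−1)^{-3·-2·1}·(+1)^-2·(+1)^-3 = +1.
v=41: a=41^9·(≡17), b=41^6·(≡34) mod 41; (17|41)=-1, (34|41)=-1; (−1)^{9·6·20}·(-1)^6·(-1)^9 = -1.
v=53: a=53^0·(≡24), b=53^1·(≡5) mod 53; (24|53)=+1, (5|53)=-1; (−1)^{0·1·26}·(+1)^1·(-1)^0 = +1.
v=13: a=13^-2·(≡7), b=13^-2·(≡1) mod 13; (7|13)=-1, (1|13)=+1; (−1)^{-2·-2·6}·(-1)^-2·(+1)^-2 = +1.
v=∞: -123 < 0 and -21518 < 0  ⇒  (a,b)_∞ = -1.
v=19: a=19^2·(≡12), b=19^0·(≡4) mod 19; (12|19)=-1, (4|19)=+1; (−1)^{2·0·9}·(-1)^0·(+1)^2 = +1.
v=2: v_2(a)=-14, v_2(b)=-15; units ≡ 5, 1 (mod 8); ε·ε+αω+βω = 0·0+-14·0+-15·1 ≡ 1  ⇒  (a,b)_2 = -1.
v=29: a=29^2·(≡25), b=29^1·(≡8) mod 29; (25|29)=+1, (8|29)=-1; (−1)^{2·1·14}·(+1)^1·(-1)^2 = +1.
|Ram(-123, -21518)| = 4, even; anisotropic at {2, 7, 41, ∞}.

[2, 7, 41, inf]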